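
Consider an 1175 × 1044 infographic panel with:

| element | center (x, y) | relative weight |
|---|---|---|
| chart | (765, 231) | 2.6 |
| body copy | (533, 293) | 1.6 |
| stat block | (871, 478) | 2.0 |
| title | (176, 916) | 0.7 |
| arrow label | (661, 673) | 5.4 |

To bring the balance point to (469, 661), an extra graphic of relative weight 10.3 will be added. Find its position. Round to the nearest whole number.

(226, 839)

With the extra graphic, Σw becomes 2.6 + 1.6 + 2.0 + 0.7 + 5.4 + 10.3 = 22.6.
x: target moment 22.6×469 = 10599.4; current 2.6·765 + 1.6·533 + 2.0·871 + 0.7·176 + 5.4·661 = 8276.4; the extra graphic supplies 2323.0, so x = 2323.0/10.3 ≈ 225.53.
y: target moment 22.6×661 = 14938.6; current 2.6·231 + 1.6·293 + 2.0·478 + 0.7·916 + 5.4·673 = 6300.8; the extra graphic supplies 8637.8, so y = 8637.8/10.3 ≈ 838.62.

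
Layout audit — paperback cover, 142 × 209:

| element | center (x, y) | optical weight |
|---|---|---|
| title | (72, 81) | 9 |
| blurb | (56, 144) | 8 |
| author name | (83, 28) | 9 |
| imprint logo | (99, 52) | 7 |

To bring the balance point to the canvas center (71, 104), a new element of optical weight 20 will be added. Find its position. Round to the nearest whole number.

(61, 151)

New total weight: (9 + 8 + 9 + 7) + 20 = 53.
Along x: (2536 + 20·x) / 53 = 71 (existing moment 9·72 + 8·56 + 9·83 + 7·99 = 2536) ⇒ x = (3763 − 2536) / 20 ≈ 61.35.
Along y: (2497 + 20·y) / 53 = 104 (existing moment 9·81 + 8·144 + 9·28 + 7·52 = 2497) ⇒ y = (5512 − 2497) / 20 ≈ 150.75.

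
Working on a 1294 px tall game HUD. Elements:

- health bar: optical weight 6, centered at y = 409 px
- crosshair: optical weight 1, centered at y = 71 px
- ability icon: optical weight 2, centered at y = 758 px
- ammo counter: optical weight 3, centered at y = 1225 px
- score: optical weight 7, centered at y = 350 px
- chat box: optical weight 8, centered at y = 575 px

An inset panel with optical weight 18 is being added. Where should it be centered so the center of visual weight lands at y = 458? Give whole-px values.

y ≈ 325

After adding the inset panel, total weight = 6 + 1 + 2 + 3 + 7 + 8 + 18 = 45.
y: target moment 45×458 = 20610; current 6·409 + 1·71 + 2·758 + 3·1225 + 7·350 + 8·575 = 14766; the inset panel supplies 5844, so y = 5844/18 ≈ 324.67.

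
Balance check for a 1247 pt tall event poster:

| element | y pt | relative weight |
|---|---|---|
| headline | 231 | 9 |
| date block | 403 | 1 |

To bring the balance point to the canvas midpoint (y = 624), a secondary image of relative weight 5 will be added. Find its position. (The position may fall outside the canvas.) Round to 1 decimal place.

y ≈ 1375.6

With the secondary image, Σw becomes 9 + 1 + 5 = 15.
y: target moment 15×624 = 9360; current 9·231 + 1·403 = 2482; the secondary image supplies 6878, so y = 6878/5 ≈ 1375.60.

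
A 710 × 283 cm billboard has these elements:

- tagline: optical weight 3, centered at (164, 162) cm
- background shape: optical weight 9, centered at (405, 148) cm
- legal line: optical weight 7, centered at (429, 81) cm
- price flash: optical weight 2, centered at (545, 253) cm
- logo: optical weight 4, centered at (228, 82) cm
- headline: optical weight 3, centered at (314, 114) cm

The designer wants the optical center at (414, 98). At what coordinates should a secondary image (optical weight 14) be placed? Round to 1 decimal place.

After adding the secondary image, total weight = 3 + 9 + 7 + 2 + 4 + 3 + 14 = 42.
Along x: (10084 + 14·x) / 42 = 414 (existing moment 3·164 + 9·405 + 7·429 + 2·545 + 4·228 + 3·314 = 10084) ⇒ x = (17388 − 10084) / 14 ≈ 521.71.
Along y: (3561 + 14·y) / 42 = 98 (existing moment 3·162 + 9·148 + 7·81 + 2·253 + 4·82 + 3·114 = 3561) ⇒ y = (4116 − 3561) / 14 ≈ 39.64.

(521.7, 39.6)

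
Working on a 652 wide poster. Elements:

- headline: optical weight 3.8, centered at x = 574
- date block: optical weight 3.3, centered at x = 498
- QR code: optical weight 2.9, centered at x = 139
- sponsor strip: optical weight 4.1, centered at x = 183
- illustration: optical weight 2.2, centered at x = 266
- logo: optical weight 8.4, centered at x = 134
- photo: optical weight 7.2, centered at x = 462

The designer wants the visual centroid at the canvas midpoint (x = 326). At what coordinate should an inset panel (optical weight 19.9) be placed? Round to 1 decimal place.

x ≈ 345.3

After adding the inset panel, total weight = 3.8 + 3.3 + 2.9 + 4.1 + 2.2 + 8.4 + 7.2 + 19.9 = 51.8.
x: target moment 51.8×326 = 16886.8; current 3.8·574 + 3.3·498 + 2.9·139 + 4.1·183 + 2.2·266 + 8.4·134 + 7.2·462 = 10015.2; the inset panel supplies 6871.6, so x = 6871.6/19.9 ≈ 345.31.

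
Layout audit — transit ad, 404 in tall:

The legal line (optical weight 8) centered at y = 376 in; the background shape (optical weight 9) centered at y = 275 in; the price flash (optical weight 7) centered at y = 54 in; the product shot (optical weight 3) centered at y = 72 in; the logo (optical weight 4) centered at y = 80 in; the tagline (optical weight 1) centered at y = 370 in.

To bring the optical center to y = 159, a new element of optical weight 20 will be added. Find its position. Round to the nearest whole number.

y ≈ 75

New total weight: (8 + 9 + 7 + 3 + 4 + 1) + 20 = 52.
y: target moment 52×159 = 8268; current 8·376 + 9·275 + 7·54 + 3·72 + 4·80 + 1·370 = 6767; the new element supplies 1501, so y = 1501/20 ≈ 75.05.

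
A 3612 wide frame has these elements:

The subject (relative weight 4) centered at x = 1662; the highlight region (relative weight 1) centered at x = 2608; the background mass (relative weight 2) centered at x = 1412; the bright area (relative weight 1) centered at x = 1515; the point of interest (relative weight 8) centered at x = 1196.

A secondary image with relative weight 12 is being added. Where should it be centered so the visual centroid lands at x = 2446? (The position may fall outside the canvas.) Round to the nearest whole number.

x ≈ 3777

With the secondary image, Σw becomes 4 + 1 + 2 + 1 + 8 + 12 = 28.
x: target moment 28×2446 = 68488; current 4·1662 + 1·2608 + 2·1412 + 1·1515 + 8·1196 = 23163; the secondary image supplies 45325, so x = 45325/12 ≈ 3777.08.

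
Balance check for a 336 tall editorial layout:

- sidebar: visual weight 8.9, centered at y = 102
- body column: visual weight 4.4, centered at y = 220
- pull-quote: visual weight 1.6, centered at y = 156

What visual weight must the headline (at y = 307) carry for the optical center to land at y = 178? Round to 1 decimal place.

Fixed elements: Σw = 8.9 + 4.4 + 1.6 = 14.9, Σw·y = 8.9·102 + 4.4·220 + 1.6·156 = 2125.4.
Balance at y = 178 requires (2125.4 + w·307) / (14.9 + w) = 178.
So w = (178·14.9 − 2125.4)/(307 − 178) = 526.8/129 ≈ 4.08.

w ≈ 4.1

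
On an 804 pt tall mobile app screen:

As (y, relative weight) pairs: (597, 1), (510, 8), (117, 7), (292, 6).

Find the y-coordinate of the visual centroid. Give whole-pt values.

Weights sum to 1 + 8 + 7 + 6 = 22.
y-moment: 1·597 + 8·510 + 7·117 + 6·292 = 7248; centroid 7248/22 ≈ 329.45.

y ≈ 329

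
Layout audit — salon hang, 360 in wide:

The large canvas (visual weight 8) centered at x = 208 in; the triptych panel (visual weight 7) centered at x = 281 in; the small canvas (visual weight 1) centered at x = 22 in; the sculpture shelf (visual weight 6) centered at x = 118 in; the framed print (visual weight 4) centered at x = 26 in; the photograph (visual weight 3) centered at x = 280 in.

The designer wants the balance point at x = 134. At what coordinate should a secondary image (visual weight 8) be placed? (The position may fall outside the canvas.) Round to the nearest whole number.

With the secondary image, Σw becomes 8 + 7 + 1 + 6 + 4 + 3 + 8 = 37.
x: target moment 37×134 = 4958; current 8·208 + 7·281 + 1·22 + 6·118 + 4·26 + 3·280 = 5305; the secondary image supplies -347, so x = -347/8 ≈ -43.38.

x ≈ -43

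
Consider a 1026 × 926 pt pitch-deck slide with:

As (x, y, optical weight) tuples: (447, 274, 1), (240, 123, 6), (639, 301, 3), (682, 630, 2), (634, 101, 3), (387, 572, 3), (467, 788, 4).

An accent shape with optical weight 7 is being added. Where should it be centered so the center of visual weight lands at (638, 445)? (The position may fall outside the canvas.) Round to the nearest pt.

(1200, 651)

New total weight: (1 + 6 + 3 + 2 + 3 + 3 + 4) + 7 = 29.
x: target moment 29×638 = 18502; current 1·447 + 6·240 + 3·639 + 2·682 + 3·634 + 3·387 + 4·467 = 10099; the accent shape supplies 8403, so x = 8403/7 ≈ 1200.43.
y: target moment 29×445 = 12905; current 1·274 + 6·123 + 3·301 + 2·630 + 3·101 + 3·572 + 4·788 = 8346; the accent shape supplies 4559, so y = 4559/7 ≈ 651.29.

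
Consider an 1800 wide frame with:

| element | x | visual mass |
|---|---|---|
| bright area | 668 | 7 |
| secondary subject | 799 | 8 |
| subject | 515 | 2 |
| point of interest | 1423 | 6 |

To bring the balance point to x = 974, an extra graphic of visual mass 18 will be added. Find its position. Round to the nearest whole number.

New total weight: (7 + 8 + 2 + 6) + 18 = 41.
x: need Σw·x = 41·974 = 39934. Existing = 7·668 + 8·799 + 2·515 + 6·1423 = 20636. Remainder 19298 / 18 ≈ 1072.11.

x ≈ 1072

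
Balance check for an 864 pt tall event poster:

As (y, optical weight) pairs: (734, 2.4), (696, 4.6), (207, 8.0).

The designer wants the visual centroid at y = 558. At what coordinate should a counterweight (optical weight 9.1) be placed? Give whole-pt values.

New total weight: (2.4 + 4.6 + 8.0) + 9.1 = 24.1.
y: need Σw·y = 24.1·558 = 13447.8. Existing = 2.4·734 + 4.6·696 + 8.0·207 = 6619.2. Remainder 6828.6 / 9.1 ≈ 750.40.

y ≈ 750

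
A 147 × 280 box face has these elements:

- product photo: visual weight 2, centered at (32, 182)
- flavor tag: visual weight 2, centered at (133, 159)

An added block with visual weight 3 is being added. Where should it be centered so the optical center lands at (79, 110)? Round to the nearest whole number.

After adding the added block, total weight = 2 + 2 + 3 = 7.
Along x: (330 + 3·x) / 7 = 79 (existing moment 2·32 + 2·133 = 330) ⇒ x = (553 − 330) / 3 ≈ 74.33.
Along y: (682 + 3·y) / 7 = 110 (existing moment 2·182 + 2·159 = 682) ⇒ y = (770 − 682) / 3 ≈ 29.33.

(74, 29)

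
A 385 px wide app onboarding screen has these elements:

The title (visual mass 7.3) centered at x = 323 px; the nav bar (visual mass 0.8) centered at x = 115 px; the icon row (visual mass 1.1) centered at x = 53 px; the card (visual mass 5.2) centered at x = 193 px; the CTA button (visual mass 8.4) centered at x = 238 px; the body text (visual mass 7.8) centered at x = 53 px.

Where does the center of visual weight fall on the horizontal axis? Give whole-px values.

x ≈ 194

Σw = 7.3 + 0.8 + 1.1 + 5.2 + 8.4 + 7.8 = 30.6.
x: moment 5924.4 / weight 30.6 ≈ 193.61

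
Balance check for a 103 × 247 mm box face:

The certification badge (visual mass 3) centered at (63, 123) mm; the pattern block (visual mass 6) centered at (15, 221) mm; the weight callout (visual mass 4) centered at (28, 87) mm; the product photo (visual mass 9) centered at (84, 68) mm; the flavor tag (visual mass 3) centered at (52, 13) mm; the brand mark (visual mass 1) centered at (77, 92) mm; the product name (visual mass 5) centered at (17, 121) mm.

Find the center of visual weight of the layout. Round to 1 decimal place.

Weights sum to 3 + 6 + 4 + 9 + 3 + 1 + 5 = 31.
x: moment 1465 / weight 31 ≈ 47.26
Σw·y = 3391; ȳ = 3391/31 ≈ 109.39.

(47.3, 109.4)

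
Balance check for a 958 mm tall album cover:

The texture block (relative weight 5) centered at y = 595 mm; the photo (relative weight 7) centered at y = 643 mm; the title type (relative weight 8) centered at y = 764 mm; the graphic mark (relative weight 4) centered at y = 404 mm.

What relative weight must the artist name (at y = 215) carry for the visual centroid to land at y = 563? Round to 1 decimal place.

w ≈ 4.9

Fixed elements: Σw = 5 + 7 + 8 + 4 = 24, Σw·y = 5·595 + 7·643 + 8·764 + 4·404 = 15204.
Balance at y = 563 requires (15204 + w·215) / (24 + w) = 563.
So w = (563·24 − 15204)/(215 − 563) = -1692/-348 ≈ 4.86.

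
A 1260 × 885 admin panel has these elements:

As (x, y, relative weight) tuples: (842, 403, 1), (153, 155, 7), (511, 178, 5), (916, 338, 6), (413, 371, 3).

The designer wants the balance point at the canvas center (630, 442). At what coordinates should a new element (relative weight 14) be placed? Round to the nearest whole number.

(820, 742)

With the new element, Σw becomes 1 + 7 + 5 + 6 + 3 + 14 = 36.
Along x: (11203 + 14·x) / 36 = 630 (existing moment 1·842 + 7·153 + 5·511 + 6·916 + 3·413 = 11203) ⇒ x = (22680 − 11203) / 14 ≈ 819.79.
Along y: (5519 + 14·y) / 36 = 442 (existing moment 1·403 + 7·155 + 5·178 + 6·338 + 3·371 = 5519) ⇒ y = (15912 − 5519) / 14 ≈ 742.36.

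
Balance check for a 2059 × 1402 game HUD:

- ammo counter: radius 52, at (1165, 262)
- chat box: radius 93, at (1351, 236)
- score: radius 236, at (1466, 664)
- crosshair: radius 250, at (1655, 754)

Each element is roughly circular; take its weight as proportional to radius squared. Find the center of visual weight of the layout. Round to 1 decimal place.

Weights ∝ r²: ammo counter 52² = 2704, chat box 93² = 8649, score 236² = 55696, crosshair 250² = 62500; Σw = 129549.
x: (2704·1165 + 8649·1351 + 55696·1466 + 62500·1655) / 129549 = 199922795 / 129549 ≈ 1543.22
y: (2704·262 + 8649·236 + 55696·664 + 62500·754) / 129549 = 86856756 / 129549 ≈ 670.45

(1543.2, 670.5)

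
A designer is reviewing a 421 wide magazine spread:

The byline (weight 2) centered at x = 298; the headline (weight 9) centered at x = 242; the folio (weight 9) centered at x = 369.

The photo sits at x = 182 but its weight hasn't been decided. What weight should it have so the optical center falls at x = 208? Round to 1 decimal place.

Existing Σw = 20 (2 + 9 + 9); existing moment 2·298 + 9·242 + 9·369 = 6095.
For the centroid to hit 208: (6095 + w·182) / (20 + w) = 208.
Solving: w = (208·20 − 6095) / (182 − 208) = -1935 / -26 ≈ 74.42.

w ≈ 74.4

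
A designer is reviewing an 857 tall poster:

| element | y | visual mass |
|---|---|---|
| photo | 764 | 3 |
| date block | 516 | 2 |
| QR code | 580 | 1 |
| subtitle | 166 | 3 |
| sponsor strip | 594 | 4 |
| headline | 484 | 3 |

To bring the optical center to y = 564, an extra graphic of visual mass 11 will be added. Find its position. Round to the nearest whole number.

New total weight: (3 + 2 + 1 + 3 + 4 + 3) + 11 = 27.
y: need Σw·y = 27·564 = 15228. Existing = 3·764 + 2·516 + 1·580 + 3·166 + 4·594 + 3·484 = 8230. Remainder 6998 / 11 ≈ 636.18.

y ≈ 636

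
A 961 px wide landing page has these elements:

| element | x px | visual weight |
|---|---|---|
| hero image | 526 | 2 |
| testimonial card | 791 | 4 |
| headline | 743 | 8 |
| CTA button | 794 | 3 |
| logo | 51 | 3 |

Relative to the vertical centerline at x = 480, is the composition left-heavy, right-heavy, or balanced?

right-heavy

Weights sum to 2 + 4 + 8 + 3 + 3 = 20.
Σw·x = 2·526 + 4·791 + 8·743 + 3·794 + 3·51 = 12695, so x̄ = 12695/20 ≈ 634.75.
Since 634.8 is right of 480, the composition reads right-heavy.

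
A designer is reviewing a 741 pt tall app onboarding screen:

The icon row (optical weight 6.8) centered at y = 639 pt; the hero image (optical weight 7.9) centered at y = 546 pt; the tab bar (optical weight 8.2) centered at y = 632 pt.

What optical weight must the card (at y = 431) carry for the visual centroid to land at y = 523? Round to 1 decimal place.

Known weights sum to 6.8 + 7.9 + 8.2 = 22.9; their moment is 6.8·639 + 7.9·546 + 8.2·632 = 13841.0.
Set Σw·y/Σw = 523: (13841.0 + 431w) = 523·(22.9 + w).
Solving: w = (523·22.9 − 13841.0) / (431 − 523) = -1864.3 / -92 ≈ 20.26.

w ≈ 20.3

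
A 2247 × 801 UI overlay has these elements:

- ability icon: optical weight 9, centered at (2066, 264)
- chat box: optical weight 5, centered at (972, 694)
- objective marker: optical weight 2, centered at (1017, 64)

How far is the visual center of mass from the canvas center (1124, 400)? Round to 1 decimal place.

≈ 469.8

Σw = 9 + 5 + 2 = 16.
Σw·x = 9·2066 + 5·972 + 2·1017 = 25488, so x̄ = 25488/16 ≈ 1593.00.
Σw·y = 9·264 + 5·694 + 2·64 = 5974, so ȳ = 5974/16 ≈ 373.38.
Relative to (1124, 400): Δ = (469.00, -26.62); |Δ| = √(469.00² + -26.62²) ≈ 469.76.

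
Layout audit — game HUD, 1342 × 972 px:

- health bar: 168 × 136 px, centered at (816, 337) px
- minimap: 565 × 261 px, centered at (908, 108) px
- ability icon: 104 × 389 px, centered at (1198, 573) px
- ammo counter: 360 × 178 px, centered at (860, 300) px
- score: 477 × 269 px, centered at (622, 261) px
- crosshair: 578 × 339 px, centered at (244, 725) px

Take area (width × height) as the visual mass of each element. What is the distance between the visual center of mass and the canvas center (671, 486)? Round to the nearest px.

Areas: health bar 168·136 = 22848, minimap 565·261 = 147465, ability icon 104·389 = 40456, ammo counter 360·178 = 64080, score 477·269 = 128313, crosshair 578·339 = 195942. Total weight = 599104.
x: (22848·816 + 147465·908 + 40456·1198 + 64080·860 + 128313·622 + 195942·244) / 599104 = 383737810 / 599104 ≈ 640.52
y: (22848·337 + 147465·108 + 40456·573 + 64080·300 + 128313·261 + 195942·725) / 599104 = 241578927 / 599104 ≈ 403.23
From (671, 486): dx = -30.48, dy = -82.77, so the distance is √(dx²+dy²) ≈ 88.20.

≈ 88 px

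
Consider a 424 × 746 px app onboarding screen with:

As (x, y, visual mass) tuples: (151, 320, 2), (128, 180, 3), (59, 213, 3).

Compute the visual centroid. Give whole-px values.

Weights sum to 2 + 3 + 3 = 8.
Σw·x = 2·151 + 3·128 + 3·59 = 863, so x̄ = 863/8 ≈ 107.88.
Σw·y = 2·320 + 3·180 + 3·213 = 1819, so ȳ = 1819/8 ≈ 227.38.

(108, 227)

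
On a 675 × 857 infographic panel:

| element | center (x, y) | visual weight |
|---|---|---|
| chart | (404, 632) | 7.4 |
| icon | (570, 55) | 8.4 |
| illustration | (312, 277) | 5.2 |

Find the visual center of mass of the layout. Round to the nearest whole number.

(448, 313)

Σw = 7.4 + 8.4 + 5.2 = 21.0.
x: (7.4·404 + 8.4·570 + 5.2·312) / 21.0 = 9400.0 / 21.0 ≈ 447.62
y: (7.4·632 + 8.4·55 + 5.2·277) / 21.0 = 6579.2 / 21.0 ≈ 313.30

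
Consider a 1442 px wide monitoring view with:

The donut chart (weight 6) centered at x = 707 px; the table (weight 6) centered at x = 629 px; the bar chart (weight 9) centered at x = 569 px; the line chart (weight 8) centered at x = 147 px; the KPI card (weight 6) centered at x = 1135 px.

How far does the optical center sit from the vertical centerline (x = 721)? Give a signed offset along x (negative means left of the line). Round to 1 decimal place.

≈ -117.5 px

Σw = 6 + 6 + 9 + 8 + 6 = 35.
x: (6·707 + 6·629 + 9·569 + 8·147 + 6·1135) / 35 = 21123 / 35 ≈ 603.51
Offset from x = 721: 603.51 − 721 ≈ -117.49.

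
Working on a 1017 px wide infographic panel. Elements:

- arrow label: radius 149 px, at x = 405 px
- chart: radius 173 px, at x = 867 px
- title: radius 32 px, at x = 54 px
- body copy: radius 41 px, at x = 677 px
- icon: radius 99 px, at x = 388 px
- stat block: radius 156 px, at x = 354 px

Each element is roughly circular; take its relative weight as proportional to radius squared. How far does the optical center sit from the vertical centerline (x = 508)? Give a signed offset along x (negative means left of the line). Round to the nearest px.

≈ 38 px

r² weights: arrow label 149² = 22201, chart 173² = 29929, title 32² = 1024, body copy 41² = 1681, icon 99² = 9801, stat block 156² = 24336. Total = 88972.
Σw·x = 22201·405 + 29929·867 + 1024·54 + 1681·677 + 9801·388 + 24336·354 = 48550913, so x̄ = 48550913/88972 ≈ 545.69.
Difference: 545.69 − 508 ≈ 37.69.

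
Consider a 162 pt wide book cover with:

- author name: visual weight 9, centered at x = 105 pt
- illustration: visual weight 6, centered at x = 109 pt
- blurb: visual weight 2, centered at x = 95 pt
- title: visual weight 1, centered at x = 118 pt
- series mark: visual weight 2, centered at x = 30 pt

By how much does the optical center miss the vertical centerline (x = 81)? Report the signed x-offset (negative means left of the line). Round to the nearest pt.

Total weight = 9 + 6 + 2 + 1 + 2 = 20.
Σw·x = 9·105 + 6·109 + 2·95 + 1·118 + 2·30 = 1967, so x̄ = 1967/20 ≈ 98.35.
Offset from x = 81: 98.35 − 81 ≈ 17.35.

≈ 17 pt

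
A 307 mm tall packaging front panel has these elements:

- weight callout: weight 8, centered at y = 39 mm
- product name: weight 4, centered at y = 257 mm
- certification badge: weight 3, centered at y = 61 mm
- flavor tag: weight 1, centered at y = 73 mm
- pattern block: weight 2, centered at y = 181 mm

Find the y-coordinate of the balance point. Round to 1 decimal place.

y ≈ 108.8

Total weight = 8 + 4 + 3 + 1 + 2 = 18.
y: (8·39 + 4·257 + 3·61 + 1·73 + 2·181) / 18 = 1958 / 18 ≈ 108.78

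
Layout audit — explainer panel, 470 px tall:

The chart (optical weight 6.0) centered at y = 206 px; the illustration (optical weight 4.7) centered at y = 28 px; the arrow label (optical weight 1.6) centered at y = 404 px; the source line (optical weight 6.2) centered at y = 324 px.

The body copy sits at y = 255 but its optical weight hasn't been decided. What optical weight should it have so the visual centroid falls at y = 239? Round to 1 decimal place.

Fixed elements: Σw = 6.0 + 4.7 + 1.6 + 6.2 = 18.5, Σw·y = 6.0·206 + 4.7·28 + 1.6·404 + 6.2·324 = 4022.8.
Balance at y = 239 requires (4022.8 + w·255) / (18.5 + w) = 239.
So w = (239·18.5 − 4022.8)/(255 − 239) = 398.7/16 ≈ 24.92.

w ≈ 24.9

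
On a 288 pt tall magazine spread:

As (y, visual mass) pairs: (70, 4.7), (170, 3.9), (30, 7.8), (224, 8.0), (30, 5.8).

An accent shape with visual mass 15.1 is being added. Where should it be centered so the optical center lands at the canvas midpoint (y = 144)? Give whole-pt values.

y ≈ 221

With the accent shape, Σw becomes 4.7 + 3.9 + 7.8 + 8.0 + 5.8 + 15.1 = 45.3.
Along y: (3192.0 + 15.1·y) / 45.3 = 144 (existing moment 4.7·70 + 3.9·170 + 7.8·30 + 8.0·224 + 5.8·30 = 3192.0) ⇒ y = (6523.2 − 3192.0) / 15.1 ≈ 220.61.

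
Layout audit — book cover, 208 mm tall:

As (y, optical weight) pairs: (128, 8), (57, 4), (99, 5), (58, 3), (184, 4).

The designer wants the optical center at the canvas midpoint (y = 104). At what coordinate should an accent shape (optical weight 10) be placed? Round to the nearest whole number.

y ≈ 88

New total weight: (8 + 4 + 5 + 3 + 4) + 10 = 34.
y: need Σw·y = 34·104 = 3536. Existing = 8·128 + 4·57 + 5·99 + 3·58 + 4·184 = 2657. Remainder 879 / 10 ≈ 87.90.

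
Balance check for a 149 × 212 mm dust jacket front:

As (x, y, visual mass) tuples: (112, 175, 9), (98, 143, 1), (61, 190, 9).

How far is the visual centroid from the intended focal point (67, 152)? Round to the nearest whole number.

Weights sum to 9 + 1 + 9 = 19.
x-moment: 9·112 + 1·98 + 9·61 = 1655; centroid 1655/19 ≈ 87.11.
y-moment: 9·175 + 1·143 + 9·190 = 3428; centroid 3428/19 ≈ 180.42.
Offset from (67, 152): Δx ≈ 20.11, Δy ≈ 28.42; distance = √(Δx² + Δy²) ≈ 34.81.

≈ 35 mm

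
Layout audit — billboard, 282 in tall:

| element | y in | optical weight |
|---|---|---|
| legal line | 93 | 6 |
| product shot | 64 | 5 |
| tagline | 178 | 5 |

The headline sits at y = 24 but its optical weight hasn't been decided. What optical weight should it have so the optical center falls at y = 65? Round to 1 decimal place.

Known weights sum to 6 + 5 + 5 = 16; their moment is 6·93 + 5·64 + 5·178 = 1768.
Set Σw·y/Σw = 65: (1768 + 24w) = 65·(16 + w).
So w = (65·16 − 1768)/(24 − 65) = -728/-41 ≈ 17.76.

w ≈ 17.8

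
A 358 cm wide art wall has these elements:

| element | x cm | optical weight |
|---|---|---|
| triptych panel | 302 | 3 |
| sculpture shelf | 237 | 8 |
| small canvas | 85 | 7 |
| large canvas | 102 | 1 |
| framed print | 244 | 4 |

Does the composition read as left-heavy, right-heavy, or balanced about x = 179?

Total weight = 3 + 8 + 7 + 1 + 4 = 23.
Σw·x = 3·302 + 8·237 + 7·85 + 1·102 + 4·244 = 4475, so x̄ = 4475/23 ≈ 194.57.
194.6 vs midline 179 → right-heavy.

right-heavy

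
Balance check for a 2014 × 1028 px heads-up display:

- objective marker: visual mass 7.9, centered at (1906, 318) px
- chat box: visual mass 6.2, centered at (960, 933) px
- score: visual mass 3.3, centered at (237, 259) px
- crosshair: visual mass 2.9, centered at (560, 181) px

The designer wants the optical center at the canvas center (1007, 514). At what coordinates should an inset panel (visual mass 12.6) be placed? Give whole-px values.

New total weight: (7.9 + 6.2 + 3.3 + 2.9) + 12.6 = 32.9.
x: target moment 32.9×1007 = 33130.3; current 7.9·1906 + 6.2·960 + 3.3·237 + 2.9·560 = 23415.5; the inset panel supplies 9714.8, so x = 9714.8/12.6 ≈ 771.02.
y: target moment 32.9×514 = 16910.6; current 7.9·318 + 6.2·933 + 3.3·259 + 2.9·181 = 9676.4; the inset panel supplies 7234.2, so y = 7234.2/12.6 ≈ 574.14.

(771, 574)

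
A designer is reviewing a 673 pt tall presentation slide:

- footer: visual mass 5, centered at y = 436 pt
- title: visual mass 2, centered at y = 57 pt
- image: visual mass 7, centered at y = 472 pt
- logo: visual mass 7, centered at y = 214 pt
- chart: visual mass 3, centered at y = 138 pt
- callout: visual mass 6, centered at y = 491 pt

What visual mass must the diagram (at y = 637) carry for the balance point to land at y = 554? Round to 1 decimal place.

w ≈ 74.3

Known weights sum to 5 + 2 + 7 + 7 + 3 + 6 = 30; their moment is 5·436 + 2·57 + 7·472 + 7·214 + 3·138 + 6·491 = 10456.
Set Σw·y/Σw = 554: (10456 + 637w) = 554·(30 + w).
So w = (554·30 − 10456)/(637 − 554) = 6164/83 ≈ 74.27.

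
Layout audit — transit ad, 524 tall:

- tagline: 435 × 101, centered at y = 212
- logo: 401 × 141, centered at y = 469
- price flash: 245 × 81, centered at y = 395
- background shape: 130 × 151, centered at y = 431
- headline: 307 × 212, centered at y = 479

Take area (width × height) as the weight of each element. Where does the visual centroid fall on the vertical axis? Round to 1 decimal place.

y ≈ 406.3

Taking area as weight: tagline 435·101 = 43935, logo 401·141 = 56541, price flash 245·81 = 19845, background shape 130·151 = 19630, headline 307·212 = 65084. Sum 205035.
y-moment: 43935·212 + 56541·469 + 19845·395 + 19630·431 + 65084·479 = 83306490; centroid 83306490/205035 ≈ 406.30.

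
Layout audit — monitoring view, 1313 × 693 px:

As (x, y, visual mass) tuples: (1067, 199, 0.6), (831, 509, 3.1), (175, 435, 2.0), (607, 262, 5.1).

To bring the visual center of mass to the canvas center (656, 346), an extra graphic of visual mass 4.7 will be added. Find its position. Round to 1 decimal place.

(746.0, 310.5)

New total weight: (0.6 + 3.1 + 2.0 + 5.1) + 4.7 = 15.5.
x: target moment 15.5×656 = 10168.0; current 0.6·1067 + 3.1·831 + 2.0·175 + 5.1·607 = 6662.0; the extra graphic supplies 3506.0, so x = 3506.0/4.7 ≈ 745.96.
y: target moment 15.5×346 = 5363.0; current 0.6·199 + 3.1·509 + 2.0·435 + 5.1·262 = 3903.5; the extra graphic supplies 1459.5, so y = 1459.5/4.7 ≈ 310.53.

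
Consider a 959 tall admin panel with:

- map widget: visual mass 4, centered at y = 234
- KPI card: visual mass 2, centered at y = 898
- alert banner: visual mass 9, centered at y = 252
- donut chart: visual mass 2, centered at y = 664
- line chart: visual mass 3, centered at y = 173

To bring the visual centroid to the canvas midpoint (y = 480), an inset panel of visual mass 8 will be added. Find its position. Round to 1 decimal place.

With the inset panel, Σw becomes 4 + 2 + 9 + 2 + 3 + 8 = 28.
Along y: (6847 + 8·y) / 28 = 480 (existing moment 4·234 + 2·898 + 9·252 + 2·664 + 3·173 = 6847) ⇒ y = (13440 − 6847) / 8 ≈ 824.12.

y ≈ 824.1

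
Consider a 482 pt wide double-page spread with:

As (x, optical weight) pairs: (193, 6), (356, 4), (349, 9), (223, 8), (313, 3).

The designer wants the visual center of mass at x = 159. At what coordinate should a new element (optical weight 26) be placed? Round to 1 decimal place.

With the new element, Σw becomes 6 + 4 + 9 + 8 + 3 + 26 = 56.
Along x: (8446 + 26·x) / 56 = 159 (existing moment 6·193 + 4·356 + 9·349 + 8·223 + 3·313 = 8446) ⇒ x = (8904 − 8446) / 26 ≈ 17.62.

x ≈ 17.6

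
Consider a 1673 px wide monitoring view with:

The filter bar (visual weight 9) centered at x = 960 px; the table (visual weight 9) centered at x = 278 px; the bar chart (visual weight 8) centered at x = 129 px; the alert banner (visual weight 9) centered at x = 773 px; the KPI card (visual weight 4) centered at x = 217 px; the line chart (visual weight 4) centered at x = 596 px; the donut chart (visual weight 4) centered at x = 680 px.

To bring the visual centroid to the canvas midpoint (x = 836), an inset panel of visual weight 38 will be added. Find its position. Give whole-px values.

After adding the inset panel, total weight = 9 + 9 + 8 + 9 + 4 + 4 + 4 + 38 = 85.
x: target moment 85×836 = 71060; current 9·960 + 9·278 + 8·129 + 9·773 + 4·217 + 4·596 + 4·680 = 25103; the inset panel supplies 45957, so x = 45957/38 ≈ 1209.39.

x ≈ 1209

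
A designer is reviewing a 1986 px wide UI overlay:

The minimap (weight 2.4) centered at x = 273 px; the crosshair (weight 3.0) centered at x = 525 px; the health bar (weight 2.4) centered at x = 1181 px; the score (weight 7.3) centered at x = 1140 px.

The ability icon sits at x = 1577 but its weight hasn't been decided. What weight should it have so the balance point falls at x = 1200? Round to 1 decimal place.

Known weights sum to 2.4 + 3.0 + 2.4 + 7.3 = 15.1; their moment is 2.4·273 + 3.0·525 + 2.4·1181 + 7.3·1140 = 13386.6.
For the centroid to hit 1200: (13386.6 + w·1577) / (15.1 + w) = 1200.
Solving: w = (1200·15.1 − 13386.6) / (1577 − 1200) = 4733.4 / 377 ≈ 12.56.

w ≈ 12.6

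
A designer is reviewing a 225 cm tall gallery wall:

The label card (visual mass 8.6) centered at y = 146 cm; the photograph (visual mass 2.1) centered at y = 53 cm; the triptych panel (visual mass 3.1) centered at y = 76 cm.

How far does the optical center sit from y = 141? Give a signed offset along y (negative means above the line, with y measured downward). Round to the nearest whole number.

≈ -25 cm

Total weight = 8.6 + 2.1 + 3.1 = 13.8.
y: (8.6·146 + 2.1·53 + 3.1·76) / 13.8 = 1602.5 / 13.8 ≈ 116.12
Difference: 116.12 − 141 ≈ -24.88.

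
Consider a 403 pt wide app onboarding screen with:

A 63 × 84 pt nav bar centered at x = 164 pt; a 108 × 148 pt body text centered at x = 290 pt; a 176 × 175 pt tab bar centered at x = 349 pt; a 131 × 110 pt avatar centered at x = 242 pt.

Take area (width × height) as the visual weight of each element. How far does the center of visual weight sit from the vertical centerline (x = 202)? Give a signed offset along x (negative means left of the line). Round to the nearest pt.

Areas: nav bar 63·84 = 5292, body text 108·148 = 15984, tab bar 176·175 = 30800, avatar 131·110 = 14410. Total weight = 66486.
x-moment: 5292·164 + 15984·290 + 30800·349 + 14410·242 = 19739668; centroid 19739668/66486 ≈ 296.90.
Offset from x = 202: 296.90 − 202 ≈ 94.90.

≈ 95 pt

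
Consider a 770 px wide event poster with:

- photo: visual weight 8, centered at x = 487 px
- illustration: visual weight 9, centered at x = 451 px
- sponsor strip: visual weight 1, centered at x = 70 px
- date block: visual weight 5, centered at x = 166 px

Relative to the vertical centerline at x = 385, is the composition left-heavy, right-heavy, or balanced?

balanced

Σw = 8 + 9 + 1 + 5 = 23.
x: (8·487 + 9·451 + 1·70 + 5·166) / 23 = 8855 / 23 ≈ 385.00
385.00 = 385 exactly: balanced.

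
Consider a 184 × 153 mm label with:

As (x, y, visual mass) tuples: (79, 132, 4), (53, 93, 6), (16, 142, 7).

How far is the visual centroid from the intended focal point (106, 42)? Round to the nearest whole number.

≈ 102 mm

Σw = 4 + 6 + 7 = 17.
x-moment: 4·79 + 6·53 + 7·16 = 746; centroid 746/17 ≈ 43.88.
y-moment: 4·132 + 6·93 + 7·142 = 2080; centroid 2080/17 ≈ 122.35.
From (106, 42): dx = -62.12, dy = 80.35, so the distance is √(dx²+dy²) ≈ 101.56.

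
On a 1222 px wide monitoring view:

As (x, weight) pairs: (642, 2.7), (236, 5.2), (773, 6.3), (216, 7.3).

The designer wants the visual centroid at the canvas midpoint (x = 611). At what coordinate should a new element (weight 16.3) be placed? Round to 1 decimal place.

x ≈ 839.8

After adding the new element, total weight = 2.7 + 5.2 + 6.3 + 7.3 + 16.3 = 37.8.
x: target moment 37.8×611 = 23095.8; current 2.7·642 + 5.2·236 + 6.3·773 + 7.3·216 = 9407.3; the new element supplies 13688.5, so x = 13688.5/16.3 ≈ 839.79.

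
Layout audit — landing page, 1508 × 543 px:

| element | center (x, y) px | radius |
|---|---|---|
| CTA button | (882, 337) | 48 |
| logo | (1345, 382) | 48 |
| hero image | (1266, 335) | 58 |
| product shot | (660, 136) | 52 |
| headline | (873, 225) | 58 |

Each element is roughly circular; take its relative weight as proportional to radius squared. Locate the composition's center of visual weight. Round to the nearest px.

r² weights: CTA button 48² = 2304, logo 48² = 2304, hero image 58² = 3364, product shot 52² = 2704, headline 58² = 3364. Total = 14040.
Σw·x = 2304·882 + 2304·1345 + 3364·1266 + 2704·660 + 3364·873 = 14111244, so x̄ = 14111244/14040 ≈ 1005.07.
Σw·y = 2304·337 + 2304·382 + 3364·335 + 2704·136 + 3364·225 = 3908160, so ȳ = 3908160/14040 ≈ 278.36.

(1005, 278)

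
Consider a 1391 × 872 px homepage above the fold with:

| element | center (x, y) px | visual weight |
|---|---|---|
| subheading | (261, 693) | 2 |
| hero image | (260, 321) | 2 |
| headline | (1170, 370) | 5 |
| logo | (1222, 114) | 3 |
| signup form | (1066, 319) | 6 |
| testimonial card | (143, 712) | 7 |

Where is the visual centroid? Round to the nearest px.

(718, 445)

Weights sum to 2 + 2 + 5 + 3 + 6 + 7 = 25.
Σw·x = 17955; x̄ = 17955/25 ≈ 718.20.
y: moment 11118 / weight 25 ≈ 444.72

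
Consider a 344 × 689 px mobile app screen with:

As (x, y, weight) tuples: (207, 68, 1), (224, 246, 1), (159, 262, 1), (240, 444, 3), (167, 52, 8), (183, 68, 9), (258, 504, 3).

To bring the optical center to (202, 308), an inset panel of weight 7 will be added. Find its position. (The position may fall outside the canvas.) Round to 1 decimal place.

After adding the inset panel, total weight = 1 + 1 + 1 + 3 + 8 + 9 + 3 + 7 = 33.
x: target moment 33×202 = 6666; current 1·207 + 1·224 + 1·159 + 3·240 + 8·167 + 9·183 + 3·258 = 5067; the inset panel supplies 1599, so x = 1599/7 ≈ 228.43.
y: target moment 33×308 = 10164; current 1·68 + 1·246 + 1·262 + 3·444 + 8·52 + 9·68 + 3·504 = 4448; the inset panel supplies 5716, so y = 5716/7 ≈ 816.57.

(228.4, 816.6)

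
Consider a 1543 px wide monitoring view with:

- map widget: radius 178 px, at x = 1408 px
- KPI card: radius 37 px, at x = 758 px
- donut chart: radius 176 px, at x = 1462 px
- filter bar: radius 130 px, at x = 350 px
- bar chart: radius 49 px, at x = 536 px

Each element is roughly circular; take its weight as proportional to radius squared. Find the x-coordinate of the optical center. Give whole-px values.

Weights ∝ r²: map widget 178² = 31684, KPI card 37² = 1369, donut chart 176² = 30976, filter bar 130² = 16900, bar chart 49² = 2401; Σw = 83330.
x-moment: 31684·1408 + 1369·758 + 30976·1462 + 16900·350 + 2401·536 = 98137622; centroid 98137622/83330 ≈ 1177.70.

x ≈ 1178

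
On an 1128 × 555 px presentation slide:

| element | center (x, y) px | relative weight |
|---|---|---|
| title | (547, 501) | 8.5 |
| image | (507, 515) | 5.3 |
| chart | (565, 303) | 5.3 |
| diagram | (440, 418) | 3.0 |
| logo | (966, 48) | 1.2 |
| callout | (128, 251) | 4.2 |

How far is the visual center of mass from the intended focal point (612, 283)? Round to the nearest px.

Total weight = 8.5 + 5.3 + 5.3 + 3.0 + 1.2 + 4.2 = 27.5.
x: (8.5·547 + 5.3·507 + 5.3·565 + 3.0·440 + 1.2·966 + 4.2·128) / 27.5 = 13347.9 / 27.5 ≈ 485.38
y: (8.5·501 + 5.3·515 + 5.3·303 + 3.0·418 + 1.2·48 + 4.2·251) / 27.5 = 10959.7 / 27.5 ≈ 398.53
From (612, 283): dx = -126.62, dy = 115.53, so the distance is √(dx²+dy²) ≈ 171.41.

≈ 171 px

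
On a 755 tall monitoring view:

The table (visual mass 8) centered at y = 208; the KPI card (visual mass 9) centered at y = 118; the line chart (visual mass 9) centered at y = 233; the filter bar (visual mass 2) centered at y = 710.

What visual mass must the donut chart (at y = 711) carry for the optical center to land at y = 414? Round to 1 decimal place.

Known weights sum to 8 + 9 + 9 + 2 = 28; their moment is 8·208 + 9·118 + 9·233 + 2·710 = 6243.
Balance at y = 414 requires (6243 + w·711) / (28 + w) = 414.
Solving: w = (414·28 − 6243) / (711 − 414) = 5349 / 297 ≈ 18.01.

w ≈ 18.0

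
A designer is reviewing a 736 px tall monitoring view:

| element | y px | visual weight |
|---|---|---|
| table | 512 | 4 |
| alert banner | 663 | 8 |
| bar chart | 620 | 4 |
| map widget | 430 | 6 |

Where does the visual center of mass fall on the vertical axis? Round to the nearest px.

Weights sum to 4 + 8 + 4 + 6 = 22.
y-moment: 4·512 + 8·663 + 4·620 + 6·430 = 12412; centroid 12412/22 ≈ 564.18.

y ≈ 564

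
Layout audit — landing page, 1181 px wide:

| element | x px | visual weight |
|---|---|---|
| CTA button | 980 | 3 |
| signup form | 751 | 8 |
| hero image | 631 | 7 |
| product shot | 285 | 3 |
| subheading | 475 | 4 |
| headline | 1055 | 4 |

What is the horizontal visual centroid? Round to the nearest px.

x ≈ 701

Total weight = 3 + 8 + 7 + 3 + 4 + 4 = 29.
Σw·x = 20340; x̄ = 20340/29 ≈ 701.38.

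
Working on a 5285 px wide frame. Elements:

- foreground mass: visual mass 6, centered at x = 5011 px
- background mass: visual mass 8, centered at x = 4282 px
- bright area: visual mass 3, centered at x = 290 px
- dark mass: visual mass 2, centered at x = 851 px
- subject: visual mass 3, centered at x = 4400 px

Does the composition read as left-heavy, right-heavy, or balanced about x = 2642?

right-heavy

Weights sum to 6 + 8 + 3 + 2 + 3 = 22.
Σw·x = 6·5011 + 8·4282 + 3·290 + 2·851 + 3·4400 = 80094, so x̄ = 80094/22 ≈ 3640.64.
Since 3640.6 is right of 2642, the composition reads right-heavy.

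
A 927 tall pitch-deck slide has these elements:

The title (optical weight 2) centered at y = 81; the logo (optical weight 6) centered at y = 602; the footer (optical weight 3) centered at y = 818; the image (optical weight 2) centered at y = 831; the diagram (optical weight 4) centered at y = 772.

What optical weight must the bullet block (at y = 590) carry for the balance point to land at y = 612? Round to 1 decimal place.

w ≈ 26.1

Fixed elements: Σw = 2 + 6 + 3 + 2 + 4 = 17, Σw·y = 2·81 + 6·602 + 3·818 + 2·831 + 4·772 = 10978.
Balance at y = 612 requires (10978 + w·590) / (17 + w) = 612.
Solving: w = (612·17 − 10978) / (590 − 612) = -574 / -22 ≈ 26.09.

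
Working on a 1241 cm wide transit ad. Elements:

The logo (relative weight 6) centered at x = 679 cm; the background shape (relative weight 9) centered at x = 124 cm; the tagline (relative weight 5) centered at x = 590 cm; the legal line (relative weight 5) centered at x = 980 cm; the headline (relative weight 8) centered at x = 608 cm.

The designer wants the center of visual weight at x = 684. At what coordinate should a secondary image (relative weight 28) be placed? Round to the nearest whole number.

x ≈ 851

With the secondary image, Σw becomes 6 + 9 + 5 + 5 + 8 + 28 = 61.
x: need Σw·x = 61·684 = 41724. Existing = 6·679 + 9·124 + 5·590 + 5·980 + 8·608 = 17904. Remainder 23820 / 28 ≈ 850.71.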